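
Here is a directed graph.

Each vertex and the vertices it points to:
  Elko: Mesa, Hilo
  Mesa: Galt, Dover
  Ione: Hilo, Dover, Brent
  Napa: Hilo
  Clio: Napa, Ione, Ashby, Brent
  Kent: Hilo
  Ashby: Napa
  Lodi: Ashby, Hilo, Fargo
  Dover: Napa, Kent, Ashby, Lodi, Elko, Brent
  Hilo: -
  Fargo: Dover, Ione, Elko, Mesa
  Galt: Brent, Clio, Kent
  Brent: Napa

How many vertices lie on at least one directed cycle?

A vertex is on a directed cycle iff it belongs to a strongly connected component of size ≥ 2 (or has a self-loop).
The vertices on cycles are {Clio, Elko, Galt, Ione, Lodi, Mesa, Dover, Fargo} — 8 in total.

8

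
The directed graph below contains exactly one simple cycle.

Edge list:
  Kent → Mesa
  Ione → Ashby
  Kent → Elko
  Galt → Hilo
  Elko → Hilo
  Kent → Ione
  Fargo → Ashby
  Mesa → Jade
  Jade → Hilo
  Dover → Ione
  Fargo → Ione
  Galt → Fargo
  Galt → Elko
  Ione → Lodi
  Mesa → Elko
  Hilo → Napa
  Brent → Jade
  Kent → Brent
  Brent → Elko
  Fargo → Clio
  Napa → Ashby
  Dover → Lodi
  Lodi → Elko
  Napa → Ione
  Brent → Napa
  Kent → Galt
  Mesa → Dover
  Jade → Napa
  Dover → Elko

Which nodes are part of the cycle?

Elko, Hilo, Ione, Lodi, Napa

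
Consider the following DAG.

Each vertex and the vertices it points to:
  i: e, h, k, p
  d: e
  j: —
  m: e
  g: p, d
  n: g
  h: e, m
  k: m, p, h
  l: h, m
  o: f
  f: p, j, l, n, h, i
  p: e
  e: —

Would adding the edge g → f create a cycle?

Yes

Adding g→f creates a cycle iff f can already reach g.
Path from f: f → n → g.
So f → … → g → f is a cycle.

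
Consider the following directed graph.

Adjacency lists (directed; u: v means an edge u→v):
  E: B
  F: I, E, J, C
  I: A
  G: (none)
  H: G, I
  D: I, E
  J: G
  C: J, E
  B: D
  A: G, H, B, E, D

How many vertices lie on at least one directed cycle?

6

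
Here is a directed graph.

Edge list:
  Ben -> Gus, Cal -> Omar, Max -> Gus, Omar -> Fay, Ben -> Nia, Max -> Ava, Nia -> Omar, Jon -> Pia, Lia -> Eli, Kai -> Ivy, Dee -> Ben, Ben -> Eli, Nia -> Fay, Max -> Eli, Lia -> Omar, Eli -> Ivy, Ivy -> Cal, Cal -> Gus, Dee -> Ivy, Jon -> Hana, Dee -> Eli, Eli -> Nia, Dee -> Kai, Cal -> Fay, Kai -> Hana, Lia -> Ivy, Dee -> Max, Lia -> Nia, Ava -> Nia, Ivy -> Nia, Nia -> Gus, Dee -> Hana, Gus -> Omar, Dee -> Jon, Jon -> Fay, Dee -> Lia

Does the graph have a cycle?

No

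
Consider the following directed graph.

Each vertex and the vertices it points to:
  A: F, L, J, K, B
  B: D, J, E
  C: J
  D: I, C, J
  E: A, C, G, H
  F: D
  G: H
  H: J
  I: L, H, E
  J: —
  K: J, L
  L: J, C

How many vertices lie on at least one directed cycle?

6

A vertex is on a directed cycle iff it belongs to a strongly connected component of size ≥ 2 (or has a self-loop).
The vertices on cycles are {A, B, D, E, F, I} — 6 in total.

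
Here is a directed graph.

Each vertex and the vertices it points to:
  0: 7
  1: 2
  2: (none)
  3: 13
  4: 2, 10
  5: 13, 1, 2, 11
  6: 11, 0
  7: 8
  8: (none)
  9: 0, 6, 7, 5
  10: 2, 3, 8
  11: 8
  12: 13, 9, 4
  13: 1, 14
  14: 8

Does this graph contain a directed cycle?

No

DFS with white/gray/black marking, starting from 14:
14 gray
  8 gray
  8 black
14 black
0 gray
  7 gray
    7→8: 8 black — skip
  7 black
0 black
1 gray
  2 gray
  2 black
1 black
3 gray
  13 gray
    13→1: 1 black — skip
    13→14: 14 black — skip
  13 black
3 black
4 gray
  4→2: 2 black — skip
  10 gray
    10→2: 2 black — skip
    10→3: 3 black — skip
    10→8: 8 black — skip
  10 black
4 black
5 gray
  5→13: 13 black — skip
  5→1: 1 black — skip
  5→2: 2 black — skip
  11 gray
    11→8: 8 black — skip
  11 black
5 black
6 gray
  6→11: 11 black — skip
  6→0: 0 black — skip
6 black
9 gray
  9→0: 0 black — skip
  9→6: 6 black — skip
  9→7: 7 black — skip
  9→5: 5 black — skip
9 black
12 gray
  12→13: 13 black — skip
  12→9: 9 black — skip
  12→4: 4 black — skip
12 black
Every edge goes to a white or black vertex — no back edge, so the graph is acyclic.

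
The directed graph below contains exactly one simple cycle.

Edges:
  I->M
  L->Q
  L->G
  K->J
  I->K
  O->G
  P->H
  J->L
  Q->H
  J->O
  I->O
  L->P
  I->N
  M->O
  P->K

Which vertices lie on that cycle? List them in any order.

J, K, L, P

DFS with gray/black marking from K:
K gray
  J gray
    L gray
      P gray
        P→K: K is gray → back edge
Back edge closes the cycle K → J → L → P → K; its vertices are {J, K, L, P}.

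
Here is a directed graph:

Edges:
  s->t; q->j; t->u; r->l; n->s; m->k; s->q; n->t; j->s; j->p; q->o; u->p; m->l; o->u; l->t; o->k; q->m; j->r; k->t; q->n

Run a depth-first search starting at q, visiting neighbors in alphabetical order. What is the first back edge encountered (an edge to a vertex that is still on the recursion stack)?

DFS from q (visiting neighbors in alphabetical order); mark gray on enter, black on exit:
q gray
  j gray
    p gray
    p black
    r gray
      l gray
        t gray
          u gray
            u→p: p black — skip
          u black
        t black
      l black
    r black
    s gray
      s→q: q is gray → back edge
First back edge: s → q.

s->q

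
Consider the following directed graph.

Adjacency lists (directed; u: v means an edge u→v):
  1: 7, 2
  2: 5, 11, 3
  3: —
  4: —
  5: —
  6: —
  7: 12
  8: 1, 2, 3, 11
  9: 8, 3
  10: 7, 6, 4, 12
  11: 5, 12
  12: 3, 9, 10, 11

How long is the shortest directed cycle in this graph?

2

For each vertex v, BFS finds the shortest path from v back to v.
The shortest such closed walk is 10 → 12 → 10, length 2.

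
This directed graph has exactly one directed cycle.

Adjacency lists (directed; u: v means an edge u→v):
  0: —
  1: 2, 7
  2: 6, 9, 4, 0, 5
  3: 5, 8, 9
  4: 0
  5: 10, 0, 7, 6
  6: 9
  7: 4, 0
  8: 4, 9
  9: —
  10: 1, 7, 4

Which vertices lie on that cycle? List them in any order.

DFS with gray/black marking from 5:
5 gray
  10 gray
    1 gray
      2 gray
        6 gray
          9 gray
          9 black
        6 black
        2→9: 9 black — skip
        4 gray
          0 gray
          0 black
        4 black
        2→0: 0 black — skip
        2→5: 5 is gray → back edge
Back edge closes the cycle 5 → 10 → 1 → 2 → 5; its vertices are {1, 2, 5, 10}.

1, 2, 5, 10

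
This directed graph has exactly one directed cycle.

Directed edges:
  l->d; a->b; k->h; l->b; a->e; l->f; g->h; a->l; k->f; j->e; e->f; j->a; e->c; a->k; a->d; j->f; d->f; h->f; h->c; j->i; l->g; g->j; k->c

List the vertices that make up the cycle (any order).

a, g, j, l

DFS with gray/black marking from j:
j gray
  i gray
  i black
  e gray
    f gray
    f black
    c gray
    c black
  e black
  a gray
    a→e: e black — skip
    d gray
      d→f: f black — skip
    d black
    k gray
      h gray
        h→c: c black — skip
        h→f: f black — skip
      h black
      k→f: f black — skip
      k→c: c black — skip
    k black
    l gray
      b gray
      b black
      l→d: d black — skip
      g gray
        g→j: j is gray → back edge
Back edge closes the cycle j → a → l → g → j; its vertices are {a, g, j, l}.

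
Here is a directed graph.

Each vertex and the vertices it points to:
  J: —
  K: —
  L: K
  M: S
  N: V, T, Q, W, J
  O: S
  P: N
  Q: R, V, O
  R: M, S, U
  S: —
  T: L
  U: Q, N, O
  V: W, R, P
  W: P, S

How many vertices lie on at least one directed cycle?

7

A vertex is on a directed cycle iff it belongs to a strongly connected component of size ≥ 2 (or has a self-loop).
The vertices on cycles are {N, P, Q, R, U, V, W} — 7 in total.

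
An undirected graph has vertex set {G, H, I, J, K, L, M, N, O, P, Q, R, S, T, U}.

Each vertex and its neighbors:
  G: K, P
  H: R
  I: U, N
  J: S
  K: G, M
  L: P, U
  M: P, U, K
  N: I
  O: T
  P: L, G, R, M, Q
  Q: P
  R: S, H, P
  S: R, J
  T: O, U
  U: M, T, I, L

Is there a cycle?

Yes

DFS, tracking each vertex's parent; an edge to a visited non-parent vertex closes a cycle.
Start from G:
visit G (parent –)
  visit K (parent G)
    K–G: parent, skip
    visit M (parent K)
      visit P (parent M)
        visit L (parent P)
          L–P: parent, skip
          visit U (parent L)
            U–M: M visited and ≠ parent → cycle
Cycle: M – P – L – U – M.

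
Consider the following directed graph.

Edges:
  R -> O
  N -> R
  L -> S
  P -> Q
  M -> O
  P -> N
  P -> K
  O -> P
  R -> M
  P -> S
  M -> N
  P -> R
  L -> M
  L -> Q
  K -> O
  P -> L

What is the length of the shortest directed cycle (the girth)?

3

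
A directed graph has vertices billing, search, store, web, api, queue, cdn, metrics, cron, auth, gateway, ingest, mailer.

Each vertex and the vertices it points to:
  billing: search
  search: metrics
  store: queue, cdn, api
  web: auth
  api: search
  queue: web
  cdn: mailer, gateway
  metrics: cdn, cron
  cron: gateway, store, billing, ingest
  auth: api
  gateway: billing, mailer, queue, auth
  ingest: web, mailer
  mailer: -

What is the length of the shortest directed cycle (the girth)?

4

For each vertex v, BFS finds the shortest path from v back to v.
The shortest such closed walk is metrics → cron → billing → search → metrics, length 4.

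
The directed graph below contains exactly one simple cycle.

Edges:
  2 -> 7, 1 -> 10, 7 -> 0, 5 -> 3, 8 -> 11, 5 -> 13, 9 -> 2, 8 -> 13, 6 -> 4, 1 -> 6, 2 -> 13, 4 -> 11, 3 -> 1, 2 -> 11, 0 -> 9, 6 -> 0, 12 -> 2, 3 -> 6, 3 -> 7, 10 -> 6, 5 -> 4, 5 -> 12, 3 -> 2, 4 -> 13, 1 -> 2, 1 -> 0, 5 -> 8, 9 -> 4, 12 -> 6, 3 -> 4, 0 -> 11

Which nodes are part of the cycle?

DFS with gray/black marking from 7:
7 gray
  0 gray
    11 gray
    11 black
    9 gray
      4 gray
        4→11: 11 black — skip
        13 gray
        13 black
      4 black
      2 gray
        2→13: 13 black — skip
        2→7: 7 is gray → back edge
Back edge closes the cycle 7 → 0 → 9 → 2 → 7; its vertices are {0, 2, 7, 9}.

0, 2, 7, 9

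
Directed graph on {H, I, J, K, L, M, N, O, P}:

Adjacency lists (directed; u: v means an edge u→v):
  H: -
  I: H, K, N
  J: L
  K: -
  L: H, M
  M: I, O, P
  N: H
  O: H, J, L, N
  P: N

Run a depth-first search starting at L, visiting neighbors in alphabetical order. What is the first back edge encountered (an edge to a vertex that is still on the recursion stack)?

DFS from L (visiting neighbors in alphabetical order); mark gray on enter, black on exit:
L gray
  H gray
  H black
  M gray
    I gray
      I→H: H black — skip
      K gray
      K black
      N gray
        N→H: H black — skip
      N black
    I black
    O gray
      O→H: H black — skip
      J gray
        J→L: L is gray → back edge
First back edge: J → L.

J->L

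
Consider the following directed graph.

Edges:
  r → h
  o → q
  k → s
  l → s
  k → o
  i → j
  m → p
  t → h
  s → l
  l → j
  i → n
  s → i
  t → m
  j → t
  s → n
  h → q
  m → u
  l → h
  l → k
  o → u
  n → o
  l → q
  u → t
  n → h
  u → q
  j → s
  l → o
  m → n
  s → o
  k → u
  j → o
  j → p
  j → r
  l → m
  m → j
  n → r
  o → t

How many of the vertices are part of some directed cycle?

A vertex is on a directed cycle iff it belongs to a strongly connected component of size ≥ 2 (or has a self-loop).
The vertices on cycles are {i, j, k, l, m, n, o, s, t, u} — 10 in total.

10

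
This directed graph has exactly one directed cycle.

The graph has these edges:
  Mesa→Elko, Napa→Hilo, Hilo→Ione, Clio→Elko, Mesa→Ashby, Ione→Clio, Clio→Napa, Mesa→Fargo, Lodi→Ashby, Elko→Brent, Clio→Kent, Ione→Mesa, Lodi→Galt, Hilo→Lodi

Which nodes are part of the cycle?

DFS with gray/black marking from Hilo:
Hilo gray
  Lodi gray
    Galt gray
    Galt black
    Ashby gray
    Ashby black
  Lodi black
  Ione gray
    Clio gray
      Napa gray
        Napa→Hilo: Hilo is gray → back edge
Back edge closes the cycle Hilo → Ione → Clio → Napa → Hilo; its vertices are {Clio, Hilo, Ione, Napa}.

Clio, Hilo, Ione, Napa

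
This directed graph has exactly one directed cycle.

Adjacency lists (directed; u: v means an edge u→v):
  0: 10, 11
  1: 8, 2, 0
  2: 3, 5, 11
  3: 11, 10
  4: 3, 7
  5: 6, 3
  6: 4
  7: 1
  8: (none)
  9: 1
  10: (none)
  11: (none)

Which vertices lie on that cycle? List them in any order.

1, 2, 4, 5, 6, 7

DFS with gray/black marking from 1:
1 gray
  8 gray
  8 black
  2 gray
    3 gray
      11 gray
      11 black
      10 gray
      10 black
    3 black
    5 gray
      6 gray
        4 gray
          4→3: 3 black — skip
          7 gray
            7→1: 1 is gray → back edge
Back edge closes the cycle 1 → 2 → 5 → 6 → 4 → 7 → 1; its vertices are {1, 2, 4, 5, 6, 7}.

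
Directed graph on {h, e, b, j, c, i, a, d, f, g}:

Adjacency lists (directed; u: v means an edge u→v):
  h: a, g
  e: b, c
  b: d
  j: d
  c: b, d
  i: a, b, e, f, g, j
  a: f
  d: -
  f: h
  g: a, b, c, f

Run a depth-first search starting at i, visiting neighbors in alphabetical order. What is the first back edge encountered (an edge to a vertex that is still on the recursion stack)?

DFS from i (visiting neighbors in alphabetical order); mark gray on enter, black on exit:
i gray
  a gray
    f gray
      h gray
        h→a: a is gray → back edge
First back edge: h → a.

h→a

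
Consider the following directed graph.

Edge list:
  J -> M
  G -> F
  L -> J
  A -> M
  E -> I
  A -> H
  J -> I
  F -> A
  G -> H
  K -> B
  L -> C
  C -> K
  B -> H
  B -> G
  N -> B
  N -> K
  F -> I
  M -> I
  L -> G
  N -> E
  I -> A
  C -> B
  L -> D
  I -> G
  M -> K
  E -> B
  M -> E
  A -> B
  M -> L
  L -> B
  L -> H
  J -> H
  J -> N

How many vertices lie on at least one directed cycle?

A vertex is on a directed cycle iff it belongs to a strongly connected component of size ≥ 2 (or has a self-loop).
The vertices on cycles are {A, B, C, E, F, G, I, J, K, L, M, N} — 12 in total.

12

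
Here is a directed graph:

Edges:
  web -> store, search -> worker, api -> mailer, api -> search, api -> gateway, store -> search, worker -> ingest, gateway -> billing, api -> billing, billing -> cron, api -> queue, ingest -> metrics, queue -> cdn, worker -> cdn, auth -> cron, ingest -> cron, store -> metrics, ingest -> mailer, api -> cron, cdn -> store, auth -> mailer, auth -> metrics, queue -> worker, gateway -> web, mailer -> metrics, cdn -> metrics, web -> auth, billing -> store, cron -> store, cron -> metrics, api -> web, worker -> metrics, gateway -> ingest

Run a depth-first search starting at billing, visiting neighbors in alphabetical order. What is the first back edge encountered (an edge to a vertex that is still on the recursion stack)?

cdn→store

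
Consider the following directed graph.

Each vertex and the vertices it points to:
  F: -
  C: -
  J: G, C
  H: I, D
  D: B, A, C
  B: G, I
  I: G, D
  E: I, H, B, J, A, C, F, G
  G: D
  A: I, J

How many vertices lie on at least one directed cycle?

A vertex is on a directed cycle iff it belongs to a strongly connected component of size ≥ 2 (or has a self-loop).
The vertices on cycles are {A, B, D, G, I, J} — 6 in total.

6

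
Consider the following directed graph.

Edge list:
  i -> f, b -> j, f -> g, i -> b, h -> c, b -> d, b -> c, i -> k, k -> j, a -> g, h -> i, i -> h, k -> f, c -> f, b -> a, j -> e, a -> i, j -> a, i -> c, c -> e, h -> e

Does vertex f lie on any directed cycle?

No

f lies on a cycle iff there is a path from f back to itself.
Exploring from f, it never reaches itself; equivalently, its strongly connected component is a singleton.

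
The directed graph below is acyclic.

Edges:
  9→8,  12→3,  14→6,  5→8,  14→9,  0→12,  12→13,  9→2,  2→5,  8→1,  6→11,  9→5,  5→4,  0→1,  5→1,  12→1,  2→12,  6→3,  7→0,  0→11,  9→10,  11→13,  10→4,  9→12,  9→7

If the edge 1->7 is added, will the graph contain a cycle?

Adding 1→7 creates a cycle iff 7 can already reach 1.
Path from 7: 7 → 0 → 1.
So 7 → … → 1 → 7 is a cycle.

Yes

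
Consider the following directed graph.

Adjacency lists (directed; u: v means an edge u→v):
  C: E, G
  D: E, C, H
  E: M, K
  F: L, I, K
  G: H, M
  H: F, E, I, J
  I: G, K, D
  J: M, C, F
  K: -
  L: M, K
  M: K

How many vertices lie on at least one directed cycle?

7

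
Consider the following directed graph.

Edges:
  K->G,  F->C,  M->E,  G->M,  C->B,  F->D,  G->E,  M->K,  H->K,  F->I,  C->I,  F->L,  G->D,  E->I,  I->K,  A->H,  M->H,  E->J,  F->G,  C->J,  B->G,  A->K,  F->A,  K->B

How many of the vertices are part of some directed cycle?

7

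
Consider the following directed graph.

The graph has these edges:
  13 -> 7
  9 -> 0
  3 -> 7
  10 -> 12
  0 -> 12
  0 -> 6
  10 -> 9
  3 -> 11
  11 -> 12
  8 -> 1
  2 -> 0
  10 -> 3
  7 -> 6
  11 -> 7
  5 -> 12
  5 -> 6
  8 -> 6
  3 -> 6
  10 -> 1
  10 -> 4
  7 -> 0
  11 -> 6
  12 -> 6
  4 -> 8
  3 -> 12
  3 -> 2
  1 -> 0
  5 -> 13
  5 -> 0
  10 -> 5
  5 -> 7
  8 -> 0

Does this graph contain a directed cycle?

No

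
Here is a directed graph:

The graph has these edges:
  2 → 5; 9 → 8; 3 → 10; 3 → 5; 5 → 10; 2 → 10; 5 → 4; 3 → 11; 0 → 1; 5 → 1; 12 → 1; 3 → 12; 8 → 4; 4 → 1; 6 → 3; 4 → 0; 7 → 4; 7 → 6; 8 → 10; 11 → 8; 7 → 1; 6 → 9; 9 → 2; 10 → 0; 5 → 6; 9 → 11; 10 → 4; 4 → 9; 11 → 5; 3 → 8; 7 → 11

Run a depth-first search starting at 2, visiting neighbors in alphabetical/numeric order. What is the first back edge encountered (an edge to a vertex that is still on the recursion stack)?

9->2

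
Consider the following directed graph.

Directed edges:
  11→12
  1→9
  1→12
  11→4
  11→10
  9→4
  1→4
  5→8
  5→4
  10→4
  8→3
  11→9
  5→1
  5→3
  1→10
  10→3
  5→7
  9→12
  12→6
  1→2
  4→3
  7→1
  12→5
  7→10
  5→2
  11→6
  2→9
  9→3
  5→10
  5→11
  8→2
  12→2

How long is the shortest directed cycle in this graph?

3

For each vertex v, BFS finds the shortest path from v back to v.
The shortest such closed walk is 5 → 1 → 12 → 5, length 3.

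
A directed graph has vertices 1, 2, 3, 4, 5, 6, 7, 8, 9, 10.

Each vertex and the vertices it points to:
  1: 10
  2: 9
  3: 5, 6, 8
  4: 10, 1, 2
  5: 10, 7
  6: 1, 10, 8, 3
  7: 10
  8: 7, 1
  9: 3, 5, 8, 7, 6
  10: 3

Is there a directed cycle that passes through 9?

9 lies on a cycle iff there is a path from 9 back to itself.
Exploring from 9, it never reaches itself; equivalently, its strongly connected component is a singleton.

No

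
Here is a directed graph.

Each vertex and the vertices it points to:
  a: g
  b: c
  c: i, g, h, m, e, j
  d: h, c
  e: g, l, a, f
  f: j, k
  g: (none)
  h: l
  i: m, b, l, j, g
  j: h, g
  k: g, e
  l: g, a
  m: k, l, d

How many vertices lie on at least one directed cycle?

A vertex is on a directed cycle iff it belongs to a strongly connected component of size ≥ 2 (or has a self-loop).
The vertices on cycles are {b, c, d, e, f, i, k, m} — 8 in total.

8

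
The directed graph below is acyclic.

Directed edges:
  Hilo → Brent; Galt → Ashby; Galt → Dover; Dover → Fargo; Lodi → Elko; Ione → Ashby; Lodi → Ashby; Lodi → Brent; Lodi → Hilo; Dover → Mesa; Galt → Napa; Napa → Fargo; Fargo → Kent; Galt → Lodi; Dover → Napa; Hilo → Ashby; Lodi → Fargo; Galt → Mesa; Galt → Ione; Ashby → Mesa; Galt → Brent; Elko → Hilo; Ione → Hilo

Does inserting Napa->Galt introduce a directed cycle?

Yes

Adding Napa→Galt creates a cycle iff Galt can already reach Napa.
Path from Galt: Galt → Napa.
So Galt → … → Napa → Galt is a cycle.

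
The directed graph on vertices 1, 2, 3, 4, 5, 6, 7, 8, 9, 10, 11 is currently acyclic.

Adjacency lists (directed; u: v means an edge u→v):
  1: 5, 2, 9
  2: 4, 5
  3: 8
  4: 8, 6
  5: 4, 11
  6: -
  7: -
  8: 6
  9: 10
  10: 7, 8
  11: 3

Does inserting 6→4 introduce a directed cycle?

Yes

Adding 6→4 creates a cycle iff 4 can already reach 6.
Path from 4: 4 → 6.
So 4 → … → 6 → 4 is a cycle.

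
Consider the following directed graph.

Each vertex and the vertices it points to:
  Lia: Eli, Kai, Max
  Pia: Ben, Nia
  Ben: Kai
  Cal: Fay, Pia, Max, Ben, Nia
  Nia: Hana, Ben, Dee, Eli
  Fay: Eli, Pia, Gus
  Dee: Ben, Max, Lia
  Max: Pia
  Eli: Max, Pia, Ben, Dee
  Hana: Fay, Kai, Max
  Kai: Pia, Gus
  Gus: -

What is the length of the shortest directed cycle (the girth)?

3

For each vertex v, BFS finds the shortest path from v back to v.
The shortest such closed walk is Nia → Eli → Pia → Nia, length 3.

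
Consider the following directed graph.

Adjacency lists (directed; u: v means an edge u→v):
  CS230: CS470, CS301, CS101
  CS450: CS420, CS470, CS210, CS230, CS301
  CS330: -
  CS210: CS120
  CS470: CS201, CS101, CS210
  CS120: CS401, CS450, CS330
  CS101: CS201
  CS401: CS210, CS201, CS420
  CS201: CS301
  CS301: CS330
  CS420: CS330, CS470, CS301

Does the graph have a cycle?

DFS with white/gray/black marking, starting from CS301:
CS301 gray
  CS330 gray
  CS330 black
CS301 black
CS230 gray
  CS470 gray
    CS201 gray
      CS201→CS301: CS301 black — skip
    CS201 black
    CS101 gray
      CS101→CS201: CS201 black — skip
    CS101 black
    CS210 gray
      CS120 gray
        CS401 gray
          CS401→CS210: CS210 is gray → back edge
Back edge found, so a cycle exists: CS210 → CS120 → CS401 → CS210.

Yes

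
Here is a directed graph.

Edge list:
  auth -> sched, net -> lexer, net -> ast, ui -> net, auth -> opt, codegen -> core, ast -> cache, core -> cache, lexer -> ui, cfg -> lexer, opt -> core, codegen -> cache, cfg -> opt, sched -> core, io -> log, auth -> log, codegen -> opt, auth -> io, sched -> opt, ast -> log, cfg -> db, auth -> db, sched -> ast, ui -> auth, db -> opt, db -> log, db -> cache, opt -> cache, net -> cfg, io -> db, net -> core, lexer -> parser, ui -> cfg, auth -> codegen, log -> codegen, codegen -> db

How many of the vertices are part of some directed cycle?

A vertex is on a directed cycle iff it belongs to a strongly connected component of size ≥ 2 (or has a self-loop).
The vertices on cycles are {db, ui, cfg, log, net, lexer, codegen} — 7 in total.

7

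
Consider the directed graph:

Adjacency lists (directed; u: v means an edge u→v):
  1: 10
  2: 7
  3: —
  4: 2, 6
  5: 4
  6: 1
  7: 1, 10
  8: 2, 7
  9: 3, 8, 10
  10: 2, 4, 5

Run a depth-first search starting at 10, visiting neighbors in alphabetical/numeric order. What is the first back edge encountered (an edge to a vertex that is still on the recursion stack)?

DFS from 10 (visiting neighbors in alphabetical/numeric order); mark gray on enter, black on exit:
10 gray
  2 gray
    7 gray
      1 gray
        1→10: 10 is gray → back edge
First back edge: 1 → 10.

1→10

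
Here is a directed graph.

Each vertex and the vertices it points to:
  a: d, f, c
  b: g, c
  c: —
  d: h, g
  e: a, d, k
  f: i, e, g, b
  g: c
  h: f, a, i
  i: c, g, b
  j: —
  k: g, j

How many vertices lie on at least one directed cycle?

5

A vertex is on a directed cycle iff it belongs to a strongly connected component of size ≥ 2 (or has a self-loop).
The vertices on cycles are {a, d, e, f, h} — 5 in total.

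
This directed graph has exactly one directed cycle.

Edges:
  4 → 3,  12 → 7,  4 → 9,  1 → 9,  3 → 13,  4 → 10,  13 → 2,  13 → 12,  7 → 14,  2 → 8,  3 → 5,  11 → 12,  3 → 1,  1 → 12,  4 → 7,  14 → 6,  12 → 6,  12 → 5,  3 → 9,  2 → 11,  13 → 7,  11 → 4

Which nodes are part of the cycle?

2, 3, 4, 11, 13

DFS with gray/black marking from 4:
4 gray
  3 gray
    1 gray
      9 gray
      9 black
      12 gray
        7 gray
          14 gray
            6 gray
            6 black
          14 black
        7 black
        5 gray
        5 black
        12→6: 6 black — skip
      12 black
    1 black
    3→9: 9 black — skip
    13 gray
      13→7: 7 black — skip
      13→12: 12 black — skip
      2 gray
        8 gray
        8 black
        11 gray
          11→12: 12 black — skip
          11→4: 4 is gray → back edge
Back edge closes the cycle 4 → 3 → 13 → 2 → 11 → 4; its vertices are {2, 3, 4, 11, 13}.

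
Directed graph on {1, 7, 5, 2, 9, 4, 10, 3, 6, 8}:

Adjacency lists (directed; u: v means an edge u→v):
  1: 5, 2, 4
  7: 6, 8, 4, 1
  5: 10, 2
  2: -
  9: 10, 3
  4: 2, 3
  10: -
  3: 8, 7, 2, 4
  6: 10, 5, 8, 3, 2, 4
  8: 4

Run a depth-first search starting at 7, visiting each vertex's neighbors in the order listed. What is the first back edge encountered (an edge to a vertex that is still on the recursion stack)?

DFS from 7 (visiting each vertex's neighbors in the order listed); mark gray on enter, black on exit:
7 gray
  6 gray
    10 gray
    10 black
    5 gray
      5→10: 10 black — skip
      2 gray
      2 black
    5 black
    8 gray
      4 gray
        4→2: 2 black — skip
        3 gray
          3→8: 8 is gray → back edge
First back edge: 3 → 8.

3→8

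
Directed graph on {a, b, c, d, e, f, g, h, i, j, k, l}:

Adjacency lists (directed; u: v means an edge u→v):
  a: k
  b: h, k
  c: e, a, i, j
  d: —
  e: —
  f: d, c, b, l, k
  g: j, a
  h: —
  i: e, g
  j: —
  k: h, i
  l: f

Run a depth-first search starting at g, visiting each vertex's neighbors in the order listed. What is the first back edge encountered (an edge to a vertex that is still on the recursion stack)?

DFS from g (visiting each vertex's neighbors in the order listed); mark gray on enter, black on exit:
g gray
  j gray
  j black
  a gray
    k gray
      h gray
      h black
      i gray
        e gray
        e black
        i→g: g is gray → back edge
First back edge: i → g.

i→g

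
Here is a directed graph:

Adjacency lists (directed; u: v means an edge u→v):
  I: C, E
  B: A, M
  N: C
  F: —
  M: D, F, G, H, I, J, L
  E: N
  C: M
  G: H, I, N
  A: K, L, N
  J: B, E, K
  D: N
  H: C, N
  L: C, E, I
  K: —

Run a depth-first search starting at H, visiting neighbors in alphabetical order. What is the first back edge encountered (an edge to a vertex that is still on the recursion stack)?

N->C

DFS from H (visiting neighbors in alphabetical order); mark gray on enter, black on exit:
H gray
  C gray
    M gray
      D gray
        N gray
          N→C: C is gray → back edge
First back edge: N → C.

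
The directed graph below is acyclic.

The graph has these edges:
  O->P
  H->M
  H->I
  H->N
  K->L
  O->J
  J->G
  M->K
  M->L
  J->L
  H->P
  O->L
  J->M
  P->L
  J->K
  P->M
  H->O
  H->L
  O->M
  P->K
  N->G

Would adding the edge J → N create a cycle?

No

Adding J→N creates a cycle iff N can already reach J.
Explore from N: no path reaches J. The graph stays acyclic.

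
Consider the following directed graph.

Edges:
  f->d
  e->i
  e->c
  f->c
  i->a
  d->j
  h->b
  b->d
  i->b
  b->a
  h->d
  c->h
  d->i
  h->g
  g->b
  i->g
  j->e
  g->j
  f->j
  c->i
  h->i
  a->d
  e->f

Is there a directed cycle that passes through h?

Yes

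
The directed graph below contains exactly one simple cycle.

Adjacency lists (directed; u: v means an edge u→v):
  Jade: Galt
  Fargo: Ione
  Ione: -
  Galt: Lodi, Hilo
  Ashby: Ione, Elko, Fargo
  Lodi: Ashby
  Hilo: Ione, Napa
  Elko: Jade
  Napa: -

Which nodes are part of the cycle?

DFS with gray/black marking from Jade:
Jade gray
  Galt gray
    Lodi gray
      Ashby gray
        Ione gray
        Ione black
        Elko gray
          Elko→Jade: Jade is gray → back edge
Back edge closes the cycle Jade → Galt → Lodi → Ashby → Elko → Jade; its vertices are {Elko, Galt, Jade, Lodi, Ashby}.

Elko, Galt, Jade, Lodi, Ashby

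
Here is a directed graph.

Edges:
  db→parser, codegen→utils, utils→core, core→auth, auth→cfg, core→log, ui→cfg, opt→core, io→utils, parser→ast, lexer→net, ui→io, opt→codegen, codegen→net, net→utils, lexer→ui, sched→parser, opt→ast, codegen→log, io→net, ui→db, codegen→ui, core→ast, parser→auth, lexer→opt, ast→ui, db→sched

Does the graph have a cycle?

Yes

DFS with white/gray/black marking, starting from parser:
parser gray
  ast gray
    ui gray
      db gray
        db→parser: parser is gray → back edge
Back edge found, so a cycle exists: parser → ast → ui → db → parser.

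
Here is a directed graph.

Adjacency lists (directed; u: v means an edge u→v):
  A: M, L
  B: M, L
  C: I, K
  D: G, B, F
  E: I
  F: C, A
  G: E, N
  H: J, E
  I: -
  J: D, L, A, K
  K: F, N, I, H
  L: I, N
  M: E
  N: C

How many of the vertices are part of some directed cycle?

A vertex is on a directed cycle iff it belongs to a strongly connected component of size ≥ 2 (or has a self-loop).
The vertices on cycles are {A, B, C, D, F, G, H, J, K, L, N} — 11 in total.

11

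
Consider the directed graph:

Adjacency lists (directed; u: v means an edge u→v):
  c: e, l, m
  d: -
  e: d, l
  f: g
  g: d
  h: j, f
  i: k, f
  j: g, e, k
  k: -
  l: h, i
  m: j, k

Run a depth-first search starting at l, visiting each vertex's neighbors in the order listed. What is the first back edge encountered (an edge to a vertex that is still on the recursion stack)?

DFS from l (visiting each vertex's neighbors in the order listed); mark gray on enter, black on exit:
l gray
  h gray
    j gray
      g gray
        d gray
        d black
      g black
      e gray
        e→d: d black — skip
        e→l: l is gray → back edge
First back edge: e → l.

e->l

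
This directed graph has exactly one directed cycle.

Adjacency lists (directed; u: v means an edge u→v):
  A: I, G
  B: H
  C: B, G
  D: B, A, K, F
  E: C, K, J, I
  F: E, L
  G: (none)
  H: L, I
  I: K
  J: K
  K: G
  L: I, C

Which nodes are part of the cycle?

B, C, H, L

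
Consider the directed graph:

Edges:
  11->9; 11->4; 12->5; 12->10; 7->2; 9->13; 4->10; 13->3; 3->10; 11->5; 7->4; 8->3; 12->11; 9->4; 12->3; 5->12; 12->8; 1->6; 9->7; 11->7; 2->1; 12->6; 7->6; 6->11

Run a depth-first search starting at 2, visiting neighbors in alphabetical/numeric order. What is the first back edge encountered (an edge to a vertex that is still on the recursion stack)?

12->5

DFS from 2 (visiting neighbors in alphabetical/numeric order); mark gray on enter, black on exit:
2 gray
  1 gray
    6 gray
      11 gray
        4 gray
          10 gray
          10 black
        4 black
        5 gray
          12 gray
            3 gray
              3→10: 10 black — skip
            3 black
            12→5: 5 is gray → back edge
First back edge: 12 → 5.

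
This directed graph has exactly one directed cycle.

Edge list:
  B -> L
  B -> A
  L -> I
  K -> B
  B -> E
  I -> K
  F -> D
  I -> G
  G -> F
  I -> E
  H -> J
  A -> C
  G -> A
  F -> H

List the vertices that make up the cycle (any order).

B, I, K, L

DFS with gray/black marking from I:
I gray
  G gray
    A gray
      C gray
      C black
    A black
    F gray
      H gray
        J gray
        J black
      H black
      D gray
      D black
    F black
  G black
  E gray
  E black
  K gray
    B gray
      B→A: A black — skip
      L gray
        L→I: I is gray → back edge
Back edge closes the cycle I → K → B → L → I; its vertices are {B, I, K, L}.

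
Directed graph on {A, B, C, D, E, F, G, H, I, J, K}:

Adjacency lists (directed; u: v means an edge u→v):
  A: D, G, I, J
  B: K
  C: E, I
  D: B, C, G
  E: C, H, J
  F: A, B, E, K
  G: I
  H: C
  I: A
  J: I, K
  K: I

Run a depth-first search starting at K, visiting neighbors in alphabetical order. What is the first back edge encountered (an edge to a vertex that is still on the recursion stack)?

B->K

DFS from K (visiting neighbors in alphabetical order); mark gray on enter, black on exit:
K gray
  I gray
    A gray
      D gray
        B gray
          B→K: K is gray → back edge
First back edge: B → K.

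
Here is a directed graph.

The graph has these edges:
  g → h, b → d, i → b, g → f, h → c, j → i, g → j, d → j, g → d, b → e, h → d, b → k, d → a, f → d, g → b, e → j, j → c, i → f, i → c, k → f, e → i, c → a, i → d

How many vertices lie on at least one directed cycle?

7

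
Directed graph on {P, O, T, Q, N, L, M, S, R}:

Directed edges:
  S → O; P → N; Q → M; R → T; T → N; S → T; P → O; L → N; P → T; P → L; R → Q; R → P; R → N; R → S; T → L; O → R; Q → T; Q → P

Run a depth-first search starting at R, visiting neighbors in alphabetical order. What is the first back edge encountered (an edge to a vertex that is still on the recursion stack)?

O→R

DFS from R (visiting neighbors in alphabetical order); mark gray on enter, black on exit:
R gray
  N gray
  N black
  P gray
    L gray
      L→N: N black — skip
    L black
    P→N: N black — skip
    O gray
      O→R: R is gray → back edge
First back edge: O → R.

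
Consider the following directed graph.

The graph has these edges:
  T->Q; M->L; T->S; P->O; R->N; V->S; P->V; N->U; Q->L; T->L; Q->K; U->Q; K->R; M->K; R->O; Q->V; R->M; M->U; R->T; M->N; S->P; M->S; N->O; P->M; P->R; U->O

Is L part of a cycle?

No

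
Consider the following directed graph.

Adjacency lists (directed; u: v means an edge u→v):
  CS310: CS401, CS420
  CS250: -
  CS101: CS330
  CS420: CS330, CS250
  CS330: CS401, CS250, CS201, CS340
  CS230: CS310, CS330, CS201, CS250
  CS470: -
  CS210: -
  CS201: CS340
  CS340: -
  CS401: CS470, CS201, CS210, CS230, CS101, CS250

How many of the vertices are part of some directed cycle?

6

A vertex is on a directed cycle iff it belongs to a strongly connected component of size ≥ 2 (or has a self-loop).
The vertices on cycles are {CS101, CS230, CS310, CS330, CS401, CS420} — 6 in total.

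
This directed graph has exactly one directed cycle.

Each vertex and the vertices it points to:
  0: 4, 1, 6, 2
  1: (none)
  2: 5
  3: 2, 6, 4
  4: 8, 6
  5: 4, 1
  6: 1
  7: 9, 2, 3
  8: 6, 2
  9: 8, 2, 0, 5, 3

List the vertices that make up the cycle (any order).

DFS with gray/black marking from 5:
5 gray
  4 gray
    8 gray
      6 gray
        1 gray
        1 black
      6 black
      2 gray
        2→5: 5 is gray → back edge
Back edge closes the cycle 5 → 4 → 8 → 2 → 5; its vertices are {2, 4, 5, 8}.

2, 4, 5, 8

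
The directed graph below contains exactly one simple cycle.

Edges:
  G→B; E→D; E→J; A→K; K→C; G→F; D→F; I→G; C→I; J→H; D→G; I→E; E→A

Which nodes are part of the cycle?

DFS with gray/black marking from E:
E gray
  A gray
    K gray
      C gray
        I gray
          G gray
            F gray
            F black
            B gray
            B black
          G black
          I→E: E is gray → back edge
Back edge closes the cycle E → A → K → C → I → E; its vertices are {A, C, E, I, K}.

A, C, E, I, K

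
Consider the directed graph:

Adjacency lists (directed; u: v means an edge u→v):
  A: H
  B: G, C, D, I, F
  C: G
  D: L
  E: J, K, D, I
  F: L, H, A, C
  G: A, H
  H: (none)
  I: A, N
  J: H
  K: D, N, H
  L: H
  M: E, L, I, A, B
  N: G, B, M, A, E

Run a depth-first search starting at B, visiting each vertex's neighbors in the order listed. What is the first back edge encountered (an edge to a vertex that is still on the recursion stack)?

N→B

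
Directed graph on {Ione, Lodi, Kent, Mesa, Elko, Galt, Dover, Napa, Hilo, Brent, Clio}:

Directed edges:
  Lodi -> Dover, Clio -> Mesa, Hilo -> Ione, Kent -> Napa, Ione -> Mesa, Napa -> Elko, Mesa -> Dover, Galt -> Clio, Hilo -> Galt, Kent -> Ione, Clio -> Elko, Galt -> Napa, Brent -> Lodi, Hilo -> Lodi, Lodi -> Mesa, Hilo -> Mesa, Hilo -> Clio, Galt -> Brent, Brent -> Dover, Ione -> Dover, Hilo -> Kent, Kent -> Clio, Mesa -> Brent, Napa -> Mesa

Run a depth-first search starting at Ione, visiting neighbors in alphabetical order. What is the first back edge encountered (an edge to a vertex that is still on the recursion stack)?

Lodi→Mesa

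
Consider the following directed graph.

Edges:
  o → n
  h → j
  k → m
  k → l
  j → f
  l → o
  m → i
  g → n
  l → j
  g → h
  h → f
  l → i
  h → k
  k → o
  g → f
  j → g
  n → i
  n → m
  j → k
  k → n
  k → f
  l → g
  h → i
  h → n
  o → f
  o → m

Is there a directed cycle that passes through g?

g is on a cycle iff g can reach itself via ≥1 edge.
g → h → j → g — yes.

Yes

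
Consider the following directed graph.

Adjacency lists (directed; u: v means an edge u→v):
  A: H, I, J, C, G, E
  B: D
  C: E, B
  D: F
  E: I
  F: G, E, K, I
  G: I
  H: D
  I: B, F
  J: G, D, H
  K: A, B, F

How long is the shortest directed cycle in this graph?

2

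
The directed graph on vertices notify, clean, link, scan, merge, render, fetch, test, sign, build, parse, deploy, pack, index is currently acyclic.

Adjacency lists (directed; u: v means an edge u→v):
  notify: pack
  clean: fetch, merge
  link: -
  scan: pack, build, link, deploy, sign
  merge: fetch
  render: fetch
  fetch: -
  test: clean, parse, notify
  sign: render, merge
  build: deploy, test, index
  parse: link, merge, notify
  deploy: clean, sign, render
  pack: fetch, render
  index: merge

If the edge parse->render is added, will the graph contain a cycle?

No

Adding parse→render creates a cycle iff render can already reach parse.
Explore from render: no path reaches parse. The graph stays acyclic.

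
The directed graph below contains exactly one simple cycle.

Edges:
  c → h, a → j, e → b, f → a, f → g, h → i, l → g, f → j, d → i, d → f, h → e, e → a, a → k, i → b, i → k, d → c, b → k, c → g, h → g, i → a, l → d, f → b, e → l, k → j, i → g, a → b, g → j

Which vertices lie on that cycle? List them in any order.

c, d, e, h, l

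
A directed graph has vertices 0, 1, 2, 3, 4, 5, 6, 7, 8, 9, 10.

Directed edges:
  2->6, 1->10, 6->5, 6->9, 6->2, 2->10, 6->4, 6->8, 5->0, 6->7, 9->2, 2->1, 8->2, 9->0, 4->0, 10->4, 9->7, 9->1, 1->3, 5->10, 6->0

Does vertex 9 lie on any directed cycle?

Yes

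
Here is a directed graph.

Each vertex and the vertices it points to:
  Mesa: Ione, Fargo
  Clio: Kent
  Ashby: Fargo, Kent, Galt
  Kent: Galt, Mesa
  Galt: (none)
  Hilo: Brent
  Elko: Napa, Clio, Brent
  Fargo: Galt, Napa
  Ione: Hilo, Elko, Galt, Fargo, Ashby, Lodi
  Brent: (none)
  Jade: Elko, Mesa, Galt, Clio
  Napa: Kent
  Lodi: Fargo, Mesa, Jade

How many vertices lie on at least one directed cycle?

A vertex is on a directed cycle iff it belongs to a strongly connected component of size ≥ 2 (or has a self-loop).
The vertices on cycles are {Clio, Elko, Ione, Jade, Kent, Lodi, Mesa, Napa, Ashby, Fargo} — 10 in total.

10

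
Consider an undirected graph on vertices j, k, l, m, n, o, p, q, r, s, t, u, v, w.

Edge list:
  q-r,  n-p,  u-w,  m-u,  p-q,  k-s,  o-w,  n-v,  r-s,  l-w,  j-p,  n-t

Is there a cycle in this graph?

No

DFS, tracking each vertex's parent; an edge to a visited non-parent vertex closes a cycle.
Start from m:
visit m (parent –)
  visit u (parent m)
    visit w (parent u)
      visit l (parent w)
        l–w: parent, skip
      visit o (parent w)
        o–w: parent, skip
      w–u: parent, skip
    u–m: parent, skip
visit j (parent –)
  visit p (parent j)
    visit n (parent p)
      visit t (parent n)
        t–n: parent, skip
      n–p: parent, skip
      visit v (parent n)
        v–n: parent, skip
    visit q (parent p)
      visit r (parent q)
        visit s (parent r)
          visit k (parent s)
            k–s: parent, skip
          s–r: parent, skip
        r–q: parent, skip
      q–p: parent, skip
    p–j: parent, skip
No non-parent visited neighbor found — the graph is a forest.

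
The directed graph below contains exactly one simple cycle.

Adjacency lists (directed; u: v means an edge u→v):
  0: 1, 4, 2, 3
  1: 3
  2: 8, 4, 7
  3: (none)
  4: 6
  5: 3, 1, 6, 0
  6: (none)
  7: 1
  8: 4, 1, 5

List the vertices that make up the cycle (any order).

0, 2, 5, 8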